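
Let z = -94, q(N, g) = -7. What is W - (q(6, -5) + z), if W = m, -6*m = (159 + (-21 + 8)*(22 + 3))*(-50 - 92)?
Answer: -11483/3 ≈ -3827.7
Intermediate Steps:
m = -11786/3 (m = -(159 + (-21 + 8)*(22 + 3))*(-50 - 92)/6 = -(159 - 13*25)*(-142)/6 = -(159 - 325)*(-142)/6 = -(-83)*(-142)/3 = -1/6*23572 = -11786/3 ≈ -3928.7)
W = -11786/3 ≈ -3928.7
W - (q(6, -5) + z) = -11786/3 - (-7 - 94) = -11786/3 - 1*(-101) = -11786/3 + 101 = -11483/3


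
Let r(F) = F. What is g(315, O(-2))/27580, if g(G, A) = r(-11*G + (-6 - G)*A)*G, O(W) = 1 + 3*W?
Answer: -4185/197 ≈ -21.244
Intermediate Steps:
g(G, A) = G*(-11*G + A*(-6 - G)) (g(G, A) = (-11*G + (-6 - G)*A)*G = (-11*G + A*(-6 - G))*G = G*(-11*G + A*(-6 - G)))
g(315, O(-2))/27580 = -1*315*(6*(1 + 3*(-2)) + 11*315 + (1 + 3*(-2))*315)/27580 = -1*315*(6*(1 - 6) + 3465 + (1 - 6)*315)*(1/27580) = -1*315*(6*(-5) + 3465 - 5*315)*(1/27580) = -1*315*(-30 + 3465 - 1575)*(1/27580) = -1*315*1860*(1/27580) = -585900*1/27580 = -4185/197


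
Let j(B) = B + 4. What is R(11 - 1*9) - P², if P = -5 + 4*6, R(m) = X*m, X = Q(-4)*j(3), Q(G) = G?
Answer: -417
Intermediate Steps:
j(B) = 4 + B
X = -28 (X = -4*(4 + 3) = -4*7 = -28)
R(m) = -28*m
P = 19 (P = -5 + 24 = 19)
R(11 - 1*9) - P² = -28*(11 - 1*9) - 1*19² = -28*(11 - 9) - 1*361 = -28*2 - 361 = -56 - 361 = -417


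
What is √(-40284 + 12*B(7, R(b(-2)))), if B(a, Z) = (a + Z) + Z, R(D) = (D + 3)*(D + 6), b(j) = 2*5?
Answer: 6*I*√978 ≈ 187.64*I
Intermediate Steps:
b(j) = 10
R(D) = (3 + D)*(6 + D)
B(a, Z) = a + 2*Z (B(a, Z) = (Z + a) + Z = a + 2*Z)
√(-40284 + 12*B(7, R(b(-2)))) = √(-40284 + 12*(7 + 2*(18 + 10² + 9*10))) = √(-40284 + 12*(7 + 2*(18 + 100 + 90))) = √(-40284 + 12*(7 + 2*208)) = √(-40284 + 12*(7 + 416)) = √(-40284 + 12*423) = √(-40284 + 5076) = √(-35208) = 6*I*√978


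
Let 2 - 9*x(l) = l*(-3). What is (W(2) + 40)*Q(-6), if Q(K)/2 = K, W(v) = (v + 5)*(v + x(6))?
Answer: -2504/3 ≈ -834.67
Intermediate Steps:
x(l) = 2/9 + l/3 (x(l) = 2/9 - l*(-3)/9 = 2/9 - (-1)*l/3 = 2/9 + l/3)
W(v) = (5 + v)*(20/9 + v) (W(v) = (v + 5)*(v + (2/9 + (1/3)*6)) = (5 + v)*(v + (2/9 + 2)) = (5 + v)*(v + 20/9) = (5 + v)*(20/9 + v))
Q(K) = 2*K
(W(2) + 40)*Q(-6) = ((100/9 + 2**2 + (65/9)*2) + 40)*(2*(-6)) = ((100/9 + 4 + 130/9) + 40)*(-12) = (266/9 + 40)*(-12) = (626/9)*(-12) = -2504/3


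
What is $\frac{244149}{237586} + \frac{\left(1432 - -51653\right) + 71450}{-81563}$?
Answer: $- \frac{9674247623}{19378226918} \approx -0.49923$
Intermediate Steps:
$\frac{244149}{237586} + \frac{\left(1432 - -51653\right) + 71450}{-81563} = 244149 \cdot \frac{1}{237586} + \left(\left(1432 + 51653\right) + 71450\right) \left(- \frac{1}{81563}\right) = \frac{244149}{237586} + \left(53085 + 71450\right) \left(- \frac{1}{81563}\right) = \frac{244149}{237586} + 124535 \left(- \frac{1}{81563}\right) = \frac{244149}{237586} - \frac{124535}{81563} = - \frac{9674247623}{19378226918}$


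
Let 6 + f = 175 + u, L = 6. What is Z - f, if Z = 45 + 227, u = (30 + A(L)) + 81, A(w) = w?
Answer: -14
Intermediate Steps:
u = 117 (u = (30 + 6) + 81 = 36 + 81 = 117)
Z = 272
f = 286 (f = -6 + (175 + 117) = -6 + 292 = 286)
Z - f = 272 - 1*286 = 272 - 286 = -14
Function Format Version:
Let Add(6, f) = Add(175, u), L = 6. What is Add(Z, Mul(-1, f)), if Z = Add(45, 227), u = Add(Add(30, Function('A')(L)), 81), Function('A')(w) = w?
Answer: -14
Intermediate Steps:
u = 117 (u = Add(Add(30, 6), 81) = Add(36, 81) = 117)
Z = 272
f = 286 (f = Add(-6, Add(175, 117)) = Add(-6, 292) = 286)
Add(Z, Mul(-1, f)) = Add(272, Mul(-1, 286)) = Add(272, -286) = -14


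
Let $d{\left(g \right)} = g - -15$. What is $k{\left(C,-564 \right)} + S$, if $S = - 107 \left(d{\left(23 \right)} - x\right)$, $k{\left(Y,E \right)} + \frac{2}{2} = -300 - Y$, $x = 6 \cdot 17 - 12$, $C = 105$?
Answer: $5158$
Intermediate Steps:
$d{\left(g \right)} = 15 + g$ ($d{\left(g \right)} = g + 15 = 15 + g$)
$x = 90$ ($x = 102 - 12 = 90$)
$k{\left(Y,E \right)} = -301 - Y$ ($k{\left(Y,E \right)} = -1 - \left(300 + Y\right) = -301 - Y$)
$S = 5564$ ($S = - 107 \left(\left(15 + 23\right) - 90\right) = - 107 \left(38 - 90\right) = \left(-107\right) \left(-52\right) = 5564$)
$k{\left(C,-564 \right)} + S = \left(-301 - 105\right) + 5564 = -406 + 5564 = 5158$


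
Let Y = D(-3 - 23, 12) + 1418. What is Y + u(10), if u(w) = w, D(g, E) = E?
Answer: 1440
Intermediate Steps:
Y = 1430 (Y = 12 + 1418 = 1430)
Y + u(10) = 1430 + 10 = 1440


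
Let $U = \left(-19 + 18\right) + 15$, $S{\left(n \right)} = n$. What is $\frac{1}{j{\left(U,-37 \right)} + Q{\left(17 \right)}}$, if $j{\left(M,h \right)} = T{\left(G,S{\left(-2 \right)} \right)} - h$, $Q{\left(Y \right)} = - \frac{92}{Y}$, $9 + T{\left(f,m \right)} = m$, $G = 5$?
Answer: $\frac{17}{350} \approx 0.048571$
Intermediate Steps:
$T{\left(f,m \right)} = -9 + m$
$U = 14$ ($U = -1 + 15 = 14$)
$j{\left(M,h \right)} = -11 - h$ ($j{\left(M,h \right)} = \left(-9 - 2\right) - h = -11 - h$)
$\frac{1}{j{\left(U,-37 \right)} + Q{\left(17 \right)}} = \frac{1}{\left(-11 - -37\right) - \frac{92}{17}} = \frac{1}{\left(-11 + 37\right) - \frac{92}{17}} = \frac{1}{26 - \frac{92}{17}} = \frac{1}{\frac{350}{17}} = \frac{17}{350}$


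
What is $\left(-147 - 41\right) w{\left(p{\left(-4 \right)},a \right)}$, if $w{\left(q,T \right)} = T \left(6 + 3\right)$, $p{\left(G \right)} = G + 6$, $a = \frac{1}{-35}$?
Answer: $\frac{1692}{35} \approx 48.343$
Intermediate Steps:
$a = - \frac{1}{35} \approx -0.028571$
$p{\left(G \right)} = 6 + G$
$w{\left(q,T \right)} = 9 T$ ($w{\left(q,T \right)} = T 9 = 9 T$)
$\left(-147 - 41\right) w{\left(p{\left(-4 \right)},a \right)} = \left(-147 - 41\right) 9 \left(- \frac{1}{35}\right) = \left(-188\right) \left(- \frac{9}{35}\right) = \frac{1692}{35}$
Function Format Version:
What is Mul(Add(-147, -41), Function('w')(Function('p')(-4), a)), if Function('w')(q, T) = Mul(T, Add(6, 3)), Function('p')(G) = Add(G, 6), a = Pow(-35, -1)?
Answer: Rational(1692, 35) ≈ 48.343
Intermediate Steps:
a = Rational(-1, 35) ≈ -0.028571
Function('p')(G) = Add(6, G)
Function('w')(q, T) = Mul(9, T) (Function('w')(q, T) = Mul(T, 9) = Mul(9, T))
Mul(Add(-147, -41), Function('w')(Function('p')(-4), a)) = Mul(Add(-147, -41), Mul(9, Rational(-1, 35))) = Mul(-188, Rational(-9, 35)) = Rational(1692, 35)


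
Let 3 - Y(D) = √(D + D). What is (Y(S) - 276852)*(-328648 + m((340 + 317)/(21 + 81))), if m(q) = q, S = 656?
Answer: 3093458955237/34 + 22347626*√82/17 ≈ 9.0996e+10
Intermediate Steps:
Y(D) = 3 - √2*√D (Y(D) = 3 - √(D + D) = 3 - √(2*D) = 3 - √2*√D)
(Y(S) - 276852)*(-328648 + m((340 + 317)/(21 + 81))) = ((3 - √2*√656) - 276852)*(-328648 + (340 + 317)/(21 + 81)) = ((3 - √2*4*√41) - 276852)*(-328648 + 657/102) = ((3 - 4*√82) - 276852)*(-328648 + 657*(1/102)) = (-276849 - 4*√82)*(-328648 + 219/34) = (-276849 - 4*√82)*(-11173813/34) = 3093458955237/34 + 22347626*√82/17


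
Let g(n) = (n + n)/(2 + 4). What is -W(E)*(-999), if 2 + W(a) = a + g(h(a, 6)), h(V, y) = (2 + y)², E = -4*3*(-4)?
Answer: 67266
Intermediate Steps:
E = 48 (E = -12*(-4) = 48)
g(n) = n/3 (g(n) = (2*n)/6 = (2*n)*(⅙) = n/3)
W(a) = 58/3 + a (W(a) = -2 + (a + (2 + 6)²/3) = -2 + (a + (⅓)*8²) = -2 + (a + (⅓)*64) = -2 + (a + 64/3) = -2 + (64/3 + a) = 58/3 + a)
-W(E)*(-999) = -(58/3 + 48)*(-999) = -1*202/3*(-999) = -202/3*(-999) = 67266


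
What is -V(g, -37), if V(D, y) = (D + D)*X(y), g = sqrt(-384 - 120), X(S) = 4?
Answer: -48*I*sqrt(14) ≈ -179.6*I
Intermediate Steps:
g = 6*I*sqrt(14) (g = sqrt(-504) = 6*I*sqrt(14) ≈ 22.45*I)
V(D, y) = 8*D (V(D, y) = (D + D)*4 = (2*D)*4 = 8*D)
-V(g, -37) = -8*6*I*sqrt(14) = -48*I*sqrt(14)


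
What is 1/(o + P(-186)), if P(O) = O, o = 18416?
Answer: 1/18230 ≈ 5.4855e-5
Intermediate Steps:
1/(o + P(-186)) = 1/(18416 - 186) = 1/18230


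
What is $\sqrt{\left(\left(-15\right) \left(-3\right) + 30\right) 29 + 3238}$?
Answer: $\sqrt{5413} \approx 73.573$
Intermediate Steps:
$\sqrt{\left(\left(-15\right) \left(-3\right) + 30\right) 29 + 3238} = \sqrt{\left(45 + 30\right) 29 + 3238} = \sqrt{75 \cdot 29 + 3238} = \sqrt{2175 + 3238} = \sqrt{5413}$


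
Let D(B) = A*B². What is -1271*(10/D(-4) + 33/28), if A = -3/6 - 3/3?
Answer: -20336/21 ≈ -968.38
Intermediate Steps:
A = -3/2 (A = -3*⅙ - 3*⅓ = -½ - 1 = -3/2 ≈ -1.5000)
D(B) = -3*B²/2
-1271*(10/D(-4) + 33/28) = -1271*(10/((-3/2*(-4)²)) + 33/28) = -1271*(10/((-3/2*16)) + 33*(1/28)) = -1271*(10/(-24) + 33/28) = -1271*(10*(-1/24) + 33/28) = -1271*(-5/12 + 33/28) = -1271*16/21 = -20336/21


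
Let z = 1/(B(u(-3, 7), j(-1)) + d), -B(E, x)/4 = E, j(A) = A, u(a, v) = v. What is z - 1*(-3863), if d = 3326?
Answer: 12740175/3298 ≈ 3863.0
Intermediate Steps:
B(E, x) = -4*E
z = 1/3298 (z = 1/(-4*7 + 3326) = 1/(-28 + 3326) = 1/3298 ≈ 0.00030321)
z - 1*(-3863) = 1/3298 - 1*(-3863) = 1/3298 + 3863 = 12740175/3298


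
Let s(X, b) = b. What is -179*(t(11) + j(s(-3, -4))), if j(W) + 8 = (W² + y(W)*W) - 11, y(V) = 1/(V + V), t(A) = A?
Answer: -3043/2 ≈ -1521.5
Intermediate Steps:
y(V) = 1/(2*V)
j(W) = -37/2 + W² (j(W) = -8 + ((W² + (1/(2*W))*W) - 11) = -8 + ((W² + ½) - 11) = -8 + ((½ + W²) - 11) = -8 + (-21/2 + W²) = -37/2 + W²)
-179*(t(11) + j(s(-3, -4))) = -179*(11 + (-37/2 + (-4)²)) = -179*(11 + (-37/2 + 16)) = -179*(11 - 5/2) = -179*17/2 = -3043/2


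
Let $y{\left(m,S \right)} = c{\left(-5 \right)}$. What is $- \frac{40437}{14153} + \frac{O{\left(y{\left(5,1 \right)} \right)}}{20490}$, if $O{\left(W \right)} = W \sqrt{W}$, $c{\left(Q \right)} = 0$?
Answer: $- \frac{40437}{14153} \approx -2.8571$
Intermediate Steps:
$y{\left(m,S \right)} = 0$
$O{\left(W \right)} = W^{\frac{3}{2}}$
$- \frac{40437}{14153} + \frac{O{\left(y{\left(5,1 \right)} \right)}}{20490} = - \frac{40437}{14153} + \frac{0^{\frac{3}{2}}}{20490} = \left(-40437\right) \frac{1}{14153} + 0 \cdot \frac{1}{20490} = - \frac{40437}{14153} + 0 = - \frac{40437}{14153}$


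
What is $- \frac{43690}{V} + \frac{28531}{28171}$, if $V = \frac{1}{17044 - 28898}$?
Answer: $\frac{14589796423991}{28171} \approx 5.179 \cdot 10^{8}$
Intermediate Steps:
$V = - \frac{1}{11854}$ ($V = \frac{1}{-11854} = - \frac{1}{11854} \approx -8.436 \cdot 10^{-5}$)
$- \frac{43690}{V} + \frac{28531}{28171} = - \frac{43690}{- \frac{1}{11854}} + \frac{28531}{28171} = \left(-43690\right) \left(-11854\right) + 28531 \cdot \frac{1}{28171} = 517901260 + \frac{28531}{28171} = \frac{14589796423991}{28171}$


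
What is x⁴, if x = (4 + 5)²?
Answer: 43046721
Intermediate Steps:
x = 81 (x = 9² = 81)
x⁴ = 81⁴ = 43046721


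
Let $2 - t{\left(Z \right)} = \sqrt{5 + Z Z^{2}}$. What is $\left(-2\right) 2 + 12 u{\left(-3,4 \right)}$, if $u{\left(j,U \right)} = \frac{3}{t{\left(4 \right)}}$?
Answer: $- \frac{332}{65} - \frac{36 \sqrt{69}}{65} \approx -9.7083$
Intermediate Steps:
$t{\left(Z \right)} = 2 - \sqrt{5 + Z^{3}}$ ($t{\left(Z \right)} = 2 - \sqrt{5 + Z Z^{2}} = 2 - \sqrt{5 + Z^{3}}$)
$u{\left(j,U \right)} = \frac{3}{2 - \sqrt{69}}$ ($u{\left(j,U \right)} = \frac{3}{2 - \sqrt{5 + 4^{3}}} = \frac{3}{2 - \sqrt{5 + 64}} = \frac{3}{2 - \sqrt{69}}$)
$\left(-2\right) 2 + 12 u{\left(-3,4 \right)} = \left(-2\right) 2 + 12 \left(- \frac{6}{65} - \frac{3 \sqrt{69}}{65}\right) = -4 - \left(\frac{72}{65} + \frac{36 \sqrt{69}}{65}\right) = - \frac{332}{65} - \frac{36 \sqrt{69}}{65}$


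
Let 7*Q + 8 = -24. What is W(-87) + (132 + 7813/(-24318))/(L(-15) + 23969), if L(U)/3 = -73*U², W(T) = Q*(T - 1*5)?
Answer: 258812799373/615391308 ≈ 420.57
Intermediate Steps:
Q = -32/7 (Q = -8/7 + (⅐)*(-24) = -8/7 - 24/7 = -32/7 ≈ -4.5714)
W(T) = 160/7 - 32*T/7 (W(T) = -32*(T - 1*5)/7 = -32*(T - 5)/7 = -32*(-5 + T)/7 = 160/7 - 32*T/7)
L(U) = -219*U² (L(U) = 3*(-73*U²) = -219*U²)
W(-87) + (132 + 7813/(-24318))/(L(-15) + 23969) = (160/7 - 32/7*(-87)) + (132 + 7813/(-24318))/(-219*(-15)² + 23969) = (160/7 + 2784/7) + (132 + 7813*(-1/24318))/(-219*225 + 23969) = 2944/7 + (132 - 7813/24318)/(-49275 + 23969) = 2944/7 + (3202163/24318)/(-25306) = 2944/7 + (3202163/24318)*(-1/25306) = 2944/7 - 3202163/615391308 = 258812799373/615391308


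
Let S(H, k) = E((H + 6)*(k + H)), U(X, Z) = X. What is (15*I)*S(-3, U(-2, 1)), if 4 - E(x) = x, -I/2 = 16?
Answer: -9120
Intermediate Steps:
I = -32 (I = -2*16 = -32)
E(x) = 4 - x
S(H, k) = 4 - (6 + H)*(H + k) (S(H, k) = 4 - (H + 6)*(k + H) = 4 - (6 + H)*(H + k))
(15*I)*S(-3, U(-2, 1)) = (15*(-32))*(4 - 1*(-3)**2 - 6*(-3) - 6*(-2) - 1*(-3)*(-2)) = -480*(4 - 1*9 + 18 + 12 - 6) = -480*(4 - 9 + 18 + 12 - 6) = -480*19 = -9120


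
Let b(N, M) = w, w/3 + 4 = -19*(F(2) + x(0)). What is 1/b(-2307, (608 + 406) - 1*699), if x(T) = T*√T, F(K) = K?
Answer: -1/126 ≈ -0.0079365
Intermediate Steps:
x(T) = T^(3/2)
w = -126 (w = -12 + 3*(-19*(2 + 0^(3/2))) = -12 + 3*(-19*(2 + 0)) = -12 + 3*(-19*2) = -12 + 3*(-38) = -12 - 114 = -126)
b(N, M) = -126
1/b(-2307, (608 + 406) - 1*699) = 1/(-126) = -1/126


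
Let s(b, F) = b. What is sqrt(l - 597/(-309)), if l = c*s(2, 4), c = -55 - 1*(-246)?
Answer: sqrt(4073135)/103 ≈ 19.594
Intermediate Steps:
c = 191 (c = -55 + 246 = 191)
l = 382 (l = 191*2 = 382)
sqrt(l - 597/(-309)) = sqrt(382 - 597/(-309)) = sqrt(382 - 597*(-1/309)) = sqrt(382 + 199/103) = sqrt(39545/103) = sqrt(4073135)/103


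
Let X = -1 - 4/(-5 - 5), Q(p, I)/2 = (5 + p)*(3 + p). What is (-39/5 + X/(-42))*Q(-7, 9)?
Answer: -872/7 ≈ -124.57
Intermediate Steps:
Q(p, I) = 2*(3 + p)*(5 + p) (Q(p, I) = 2*((5 + p)*(3 + p)) = 2*((3 + p)*(5 + p)) = 2*(3 + p)*(5 + p))
X = -⅗ (X = -1 - 4/(-10) = -1 - ⅒*(-4) = -1 + ⅖ = -⅗ ≈ -0.60000)
(-39/5 + X/(-42))*Q(-7, 9) = (-39/5 - ⅗/(-42))*(30 + 2*(-7)² + 16*(-7)) = (-39*⅕ - ⅗*(-1/42))*(30 + 2*49 - 112) = (-39/5 + 1/70)*(30 + 98 - 112) = -109/14*16 = -872/7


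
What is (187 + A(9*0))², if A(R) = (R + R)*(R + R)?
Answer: 34969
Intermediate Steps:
A(R) = 4*R² (A(R) = (2*R)*(2*R) = 4*R²)
(187 + A(9*0))² = (187 + 4*(9*0)²)² = (187 + 4*0²)² = (187 + 4*0)² = (187 + 0)² = 187² = 34969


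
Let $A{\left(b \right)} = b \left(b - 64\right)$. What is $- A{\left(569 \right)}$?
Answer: $-287345$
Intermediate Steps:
$A{\left(b \right)} = b \left(-64 + b\right)$
$- A{\left(569 \right)} = - 569 \left(-64 + 569\right) = - 569 \cdot 505 = \left(-1\right) 287345 = -287345$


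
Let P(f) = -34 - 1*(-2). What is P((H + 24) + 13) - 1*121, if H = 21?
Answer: -153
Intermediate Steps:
P(f) = -32 (P(f) = -34 + 2 = -32)
P((H + 24) + 13) - 1*121 = -32 - 1*121 = -32 - 121 = -153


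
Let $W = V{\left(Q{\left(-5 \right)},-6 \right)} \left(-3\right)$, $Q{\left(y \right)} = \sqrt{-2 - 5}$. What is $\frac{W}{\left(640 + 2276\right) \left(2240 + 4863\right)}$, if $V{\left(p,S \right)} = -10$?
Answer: $\frac{5}{3452058} \approx 1.4484 \cdot 10^{-6}$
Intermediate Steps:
$Q{\left(y \right)} = i \sqrt{7}$ ($Q{\left(y \right)} = \sqrt{-7} = i \sqrt{7}$)
$W = 30$ ($W = \left(-10\right) \left(-3\right) = 30$)
$\frac{W}{\left(640 + 2276\right) \left(2240 + 4863\right)} = \frac{30}{\left(640 + 2276\right) \left(2240 + 4863\right)} = \frac{30}{2916 \cdot 7103} = \frac{30}{20712348} = 30 \cdot \frac{1}{20712348} = \frac{5}{3452058}$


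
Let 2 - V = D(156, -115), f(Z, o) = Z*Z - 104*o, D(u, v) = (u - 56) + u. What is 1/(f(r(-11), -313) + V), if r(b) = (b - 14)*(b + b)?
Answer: 1/334798 ≈ 2.9869e-6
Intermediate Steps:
D(u, v) = -56 + 2*u (D(u, v) = (-56 + u) + u = -56 + 2*u)
r(b) = 2*b*(-14 + b) (r(b) = (-14 + b)*(2*b) = 2*b*(-14 + b))
f(Z, o) = Z**2 - 104*o
V = -254 (V = 2 - (-56 + 2*156) = 2 - (-56 + 312) = 2 - 1*256 = 2 - 256 = -254)
1/(f(r(-11), -313) + V) = 1/(((2*(-11)*(-14 - 11))**2 - 104*(-313)) - 254) = 1/(((2*(-11)*(-25))**2 + 32552) - 254) = 1/((550**2 + 32552) - 254) = 1/((302500 + 32552) - 254) = 1/(335052 - 254) = 1/334798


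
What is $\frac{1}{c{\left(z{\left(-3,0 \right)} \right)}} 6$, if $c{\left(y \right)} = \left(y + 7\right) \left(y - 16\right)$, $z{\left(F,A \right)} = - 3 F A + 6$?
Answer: $- \frac{3}{65} \approx -0.046154$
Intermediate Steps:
$z{\left(F,A \right)} = 6 - 3 A F$ ($z{\left(F,A \right)} = - 3 A F + 6 = 6 - 3 A F$)
$c{\left(y \right)} = \left(-16 + y\right) \left(7 + y\right)$ ($c{\left(y \right)} = \left(7 + y\right) \left(-16 + y\right) = \left(-16 + y\right) \left(7 + y\right)$)
$\frac{1}{c{\left(z{\left(-3,0 \right)} \right)}} 6 = \frac{1}{-112 + \left(6 - 0 \left(-3\right)\right)^{2} - 9 \left(6 - 0 \left(-3\right)\right)} 6 = \frac{1}{-112 + \left(6 + 0\right)^{2} - 9 \left(6 + 0\right)} 6 = \frac{1}{-112 + 6^{2} - 54} \cdot 6 = \frac{1}{-112 + 36 - 54} \cdot 6 = \frac{1}{-130} \cdot 6 = \left(- \frac{1}{130}\right) 6 = - \frac{3}{65}$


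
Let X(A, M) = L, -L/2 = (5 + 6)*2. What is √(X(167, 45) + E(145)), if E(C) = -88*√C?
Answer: 2*√(-11 - 22*√145) ≈ 33.221*I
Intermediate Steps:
L = -44 (L = -2*(5 + 6)*2 = -22*2 = -2*22 = -44)
X(A, M) = -44
√(X(167, 45) + E(145)) = √(-44 - 88*√145)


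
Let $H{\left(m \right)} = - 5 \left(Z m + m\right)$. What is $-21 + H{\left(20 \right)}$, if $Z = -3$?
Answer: $179$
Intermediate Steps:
$H{\left(m \right)} = 10 m$ ($H{\left(m \right)} = - 5 \left(- 3 m + m\right) = - 5 \left(- 2 m\right) = 10 m$)
$-21 + H{\left(20 \right)} = -21 + 10 \cdot 20 = -21 + 200 = 179$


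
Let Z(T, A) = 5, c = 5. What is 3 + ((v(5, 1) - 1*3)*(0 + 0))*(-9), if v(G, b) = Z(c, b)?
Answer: 3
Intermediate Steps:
v(G, b) = 5
3 + ((v(5, 1) - 1*3)*(0 + 0))*(-9) = 3 + ((5 - 1*3)*(0 + 0))*(-9) = 3 + ((5 - 3)*0)*(-9) = 3 + (2*0)*(-9) = 3 + 0*(-9) = 3 + 0 = 3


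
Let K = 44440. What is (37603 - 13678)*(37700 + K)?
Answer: 1965199500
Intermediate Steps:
(37603 - 13678)*(37700 + K) = (37603 - 13678)*(37700 + 44440) = 23925*82140 = 1965199500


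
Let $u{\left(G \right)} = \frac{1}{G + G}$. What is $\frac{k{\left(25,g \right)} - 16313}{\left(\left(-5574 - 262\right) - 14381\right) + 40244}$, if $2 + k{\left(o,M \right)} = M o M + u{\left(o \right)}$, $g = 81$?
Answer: $\frac{7385501}{1001350} \approx 7.3755$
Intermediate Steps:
$u{\left(G \right)} = \frac{1}{2 G}$
$k{\left(o,M \right)} = -2 + \frac{1}{2 o} + o M^{2}$ ($k{\left(o,M \right)} = -2 + \left(M o M + \frac{1}{2 o}\right) = -2 + \left(o M^{2} + \frac{1}{2 o}\right) = -2 + \left(\frac{1}{2 o} + o M^{2}\right) = -2 + \frac{1}{2 o} + o M^{2}$)
$\frac{k{\left(25,g \right)} - 16313}{\left(\left(-5574 - 262\right) - 14381\right) + 40244} = \frac{\left(-2 + \frac{1}{2 \cdot 25} + 25 \cdot 81^{2}\right) - 16313}{\left(\left(-5574 - 262\right) - 14381\right) + 40244} = \frac{\left(-2 + \frac{1}{2} \cdot \frac{1}{25} + 25 \cdot 6561\right) - 16313}{\left(-5836 - 14381\right) + 40244} = \frac{\left(-2 + \frac{1}{50} + 164025\right) - 16313}{-20217 + 40244} = \frac{\frac{8201151}{50} - 16313}{20027} = \frac{7385501}{50} \cdot \frac{1}{20027} = \frac{7385501}{1001350}$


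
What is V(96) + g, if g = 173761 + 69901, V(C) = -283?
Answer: 243379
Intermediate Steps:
g = 243662
V(96) + g = -283 + 243662 = 243379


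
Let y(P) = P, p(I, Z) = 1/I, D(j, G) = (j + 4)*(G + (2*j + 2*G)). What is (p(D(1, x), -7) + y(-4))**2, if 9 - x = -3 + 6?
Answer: 159201/10000 ≈ 15.920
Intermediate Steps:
x = 6 (x = 9 - (-3 + 6) = 9 - 1*3 = 9 - 3 = 6)
D(j, G) = (4 + j)*(2*j + 3*G) (D(j, G) = (4 + j)*(G + (2*G + 2*j)) = (4 + j)*(2*j + 3*G))
(p(D(1, x), -7) + y(-4))**2 = (1/(2*1**2 + 8*1 + 12*6 + 3*6*1) - 4)**2 = (1/(2*1 + 8 + 72 + 18) - 4)**2 = (1/(2 + 8 + 72 + 18) - 4)**2 = (1/100 - 4)**2 = (-399/100)**2 = 159201/10000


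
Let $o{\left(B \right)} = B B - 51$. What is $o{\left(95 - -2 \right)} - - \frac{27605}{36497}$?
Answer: $\frac{341566531}{36497} \approx 9358.8$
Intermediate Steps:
$o{\left(B \right)} = -51 + B^{2}$ ($o{\left(B \right)} = B^{2} - 51 = -51 + B^{2}$)
$o{\left(95 - -2 \right)} - - \frac{27605}{36497} = \left(-51 + \left(95 - -2\right)^{2}\right) - - \frac{27605}{36497} = \left(-51 + \left(95 + 2\right)^{2}\right) - \left(-27605\right) \frac{1}{36497} = \left(-51 + 97^{2}\right) - - \frac{27605}{36497} = \left(-51 + 9409\right) + \frac{27605}{36497} = 9358 + \frac{27605}{36497} = \frac{341566531}{36497}$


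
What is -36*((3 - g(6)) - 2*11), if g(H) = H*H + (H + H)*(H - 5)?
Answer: 2412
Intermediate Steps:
g(H) = H**2 + 2*H*(-5 + H) (g(H) = H**2 + (2*H)*(-5 + H) = H**2 + 2*H*(-5 + H))
-36*((3 - g(6)) - 2*11) = -36*((3 - 6*(-10 + 3*6)) - 2*11) = -36*((3 - 6*(-10 + 18)) - 22) = -36*((3 - 6*8) - 22) = -36*((3 - 1*48) - 22) = -36*((3 - 48) - 22) = -36*(-45 - 22) = -36*(-67) = 2412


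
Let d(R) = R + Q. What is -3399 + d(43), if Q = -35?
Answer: -3391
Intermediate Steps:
d(R) = -35 + R (d(R) = R - 35 = -35 + R)
-3399 + d(43) = -3399 + (-35 + 43) = -3399 + 8 = -3391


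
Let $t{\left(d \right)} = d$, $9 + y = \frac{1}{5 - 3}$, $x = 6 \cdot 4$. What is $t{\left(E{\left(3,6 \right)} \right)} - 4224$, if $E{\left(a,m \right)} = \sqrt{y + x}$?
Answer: $-4224 + \frac{\sqrt{62}}{2} \approx -4220.1$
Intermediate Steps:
$x = 24$
$y = - \frac{17}{2}$ ($y = -9 + \frac{1}{5 - 3} = -9 + \frac{1}{2} = - \frac{17}{2} \approx -8.5$)
$E{\left(a,m \right)} = \frac{\sqrt{62}}{2}$ ($E{\left(a,m \right)} = \sqrt{- \frac{17}{2} + 24} = \sqrt{\frac{31}{2}} = \frac{\sqrt{62}}{2}$)
$t{\left(E{\left(3,6 \right)} \right)} - 4224 = \frac{\sqrt{62}}{2} - 4224 = -4224 + \frac{\sqrt{62}}{2}$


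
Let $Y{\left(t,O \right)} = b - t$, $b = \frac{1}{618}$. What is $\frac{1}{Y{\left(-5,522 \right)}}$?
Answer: $\frac{618}{3091} \approx 0.19994$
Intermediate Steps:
$b = \frac{1}{618} \approx 0.0016181$
$Y{\left(t,O \right)} = \frac{1}{618} - t$
$\frac{1}{Y{\left(-5,522 \right)}} = \frac{1}{\frac{1}{618} - -5} = \frac{1}{\frac{1}{618} + 5} = \frac{1}{\frac{3091}{618}} = \frac{618}{3091}$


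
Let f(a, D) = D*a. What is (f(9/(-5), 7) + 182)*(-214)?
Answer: -181258/5 ≈ -36252.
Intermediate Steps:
(f(9/(-5), 7) + 182)*(-214) = (7*(9/(-5)) + 182)*(-214) = (7*(9*(-1/5)) + 182)*(-214) = (7*(-9/5) + 182)*(-214) = (-63/5 + 182)*(-214) = (847/5)*(-214) = -181258/5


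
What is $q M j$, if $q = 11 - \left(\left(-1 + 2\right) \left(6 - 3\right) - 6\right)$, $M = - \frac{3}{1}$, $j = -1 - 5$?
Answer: $252$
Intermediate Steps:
$j = -6$ ($j = -1 - 5 = -6$)
$M = -3$ ($M = \left(-3\right) 1 = -3$)
$q = 14$ ($q = 11 - \left(1 \cdot 3 - 6\right) = 11 - \left(3 - 6\right) = 11 - -3 = 11 + 3 = 14$)
$q M j = 14 \left(-3\right) \left(-6\right) = \left(-42\right) \left(-6\right) = 252$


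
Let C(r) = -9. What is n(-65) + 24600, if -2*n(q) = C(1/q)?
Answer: 49209/2 ≈ 24605.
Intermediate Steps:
n(q) = 9/2 (n(q) = -½*(-9) = 9/2)
n(-65) + 24600 = 9/2 + 24600 = 49209/2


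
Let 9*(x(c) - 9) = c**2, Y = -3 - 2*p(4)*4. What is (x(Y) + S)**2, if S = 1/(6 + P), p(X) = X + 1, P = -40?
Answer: 4304803321/93636 ≈ 45974.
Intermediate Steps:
p(X) = 1 + X
S = -1/34 (S = 1/(6 - 40) = 1/(-34) = -1/34 ≈ -0.029412)
Y = -43 (Y = -3 - 2*(1 + 4)*4 = -3 - 10*4 = -3 - 2*20 = -3 - 40 = -43)
x(c) = 9 + c**2/9
(x(Y) + S)**2 = ((9 + (1/9)*(-43)**2) - 1/34)**2 = ((9 + (1/9)*1849) - 1/34)**2 = ((9 + 1849/9) - 1/34)**2 = (1930/9 - 1/34)**2 = (65611/306)**2 = 4304803321/93636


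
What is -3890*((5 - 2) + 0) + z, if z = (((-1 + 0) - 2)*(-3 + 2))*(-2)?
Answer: -11676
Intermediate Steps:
z = -6 (z = ((-1 - 2)*(-1))*(-2) = -3*(-1)*(-2) = 3*(-2) = -6)
-3890*((5 - 2) + 0) + z = -3890*((5 - 2) + 0) - 6 = -3890*(3 + 0) - 6 = -3890*3 - 6 = -389*30 - 6 = -11670 - 6 = -11676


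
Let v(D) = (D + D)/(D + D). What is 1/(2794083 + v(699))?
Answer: 1/2794084 ≈ 3.5790e-7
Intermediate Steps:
v(D) = 1 (v(D) = (2*D)/((2*D)) = (2*D)*(1/(2*D)) = 1)
1/(2794083 + v(699)) = 1/(2794083 + 1) = 1/2794084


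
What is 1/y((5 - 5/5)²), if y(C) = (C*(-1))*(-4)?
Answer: 1/64 ≈ 0.015625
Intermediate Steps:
y(C) = 4*C (y(C) = -C*(-4) = 4*C)
1/y((5 - 5/5)²) = 1/(4*(5 - 5/5)²) = 1/(4*(5 - 5*⅕)²) = 1/(4*(5 - 1)²) = 1/(4*4²) = 1/(4*16) = 1/64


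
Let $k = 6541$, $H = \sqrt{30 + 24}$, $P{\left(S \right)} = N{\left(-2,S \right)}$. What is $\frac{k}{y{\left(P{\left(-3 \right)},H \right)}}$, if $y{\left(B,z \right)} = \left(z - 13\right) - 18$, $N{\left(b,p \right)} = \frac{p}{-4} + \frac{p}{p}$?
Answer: $- \frac{202771}{907} - \frac{19623 \sqrt{6}}{907} \approx -276.56$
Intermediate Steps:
$N{\left(b,p \right)} = 1 - \frac{p}{4}$ ($N{\left(b,p \right)} = p \left(- \frac{1}{4}\right) + 1 = - \frac{p}{4} + 1 = 1 - \frac{p}{4}$)
$P{\left(S \right)} = 1 - \frac{S}{4}$
$H = 3 \sqrt{6}$ ($H = \sqrt{54} = 3 \sqrt{6} \approx 7.3485$)
$y{\left(B,z \right)} = -31 + z$ ($y{\left(B,z \right)} = \left(-13 + z\right) - 18 = -31 + z$)
$\frac{k}{y{\left(P{\left(-3 \right)},H \right)}} = \frac{6541}{-31 + 3 \sqrt{6}}$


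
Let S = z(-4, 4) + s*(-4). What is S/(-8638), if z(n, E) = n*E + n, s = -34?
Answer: -58/4319 ≈ -0.013429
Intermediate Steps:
z(n, E) = n + E*n (z(n, E) = E*n + n = n + E*n)
S = 116 (S = -4*(1 + 4) - 34*(-4) = -4*5 + 136 = -20 + 136 = 116)
S/(-8638) = 116/(-8638) = 116*(-1/8638) = -58/4319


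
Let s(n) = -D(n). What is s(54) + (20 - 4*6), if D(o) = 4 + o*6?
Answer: -332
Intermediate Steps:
D(o) = 4 + 6*o
s(n) = -4 - 6*n (s(n) = -(4 + 6*n) = -4 - 6*n)
s(54) + (20 - 4*6) = (-4 - 6*54) + (20 - 4*6) = (-4 - 324) + (20 - 24) = -328 - 4 = -332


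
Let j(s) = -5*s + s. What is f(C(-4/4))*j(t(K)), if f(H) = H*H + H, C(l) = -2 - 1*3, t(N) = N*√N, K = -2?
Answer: 160*I*√2 ≈ 226.27*I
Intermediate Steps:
t(N) = N^(3/2)
j(s) = -4*s
C(l) = -5 (C(l) = -2 - 3 = -5)
f(H) = H + H² (f(H) = H² + H = H + H²)
f(C(-4/4))*j(t(K)) = (-5*(1 - 5))*(-(-8)*I*√2) = (-5*(-4))*(-(-8)*I*√2) = 20*(8*I*√2) = 160*I*√2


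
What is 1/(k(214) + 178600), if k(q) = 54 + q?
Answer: 1/178868 ≈ 5.5907e-6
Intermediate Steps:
1/(k(214) + 178600) = 1/((54 + 214) + 178600) = 1/(268 + 178600) = 1/178868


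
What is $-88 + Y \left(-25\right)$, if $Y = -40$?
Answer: $912$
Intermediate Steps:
$-88 + Y \left(-25\right) = -88 - -1000 = -88 + 1000 = 912$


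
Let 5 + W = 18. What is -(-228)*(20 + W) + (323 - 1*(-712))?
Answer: 8559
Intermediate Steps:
W = 13 (W = -5 + 18 = 13)
-(-228)*(20 + W) + (323 - 1*(-712)) = -(-228)*(20 + 13) + (323 - 1*(-712)) = -(-228)*33 + (323 + 712) = -38*(-198) + 1035 = 7524 + 1035 = 8559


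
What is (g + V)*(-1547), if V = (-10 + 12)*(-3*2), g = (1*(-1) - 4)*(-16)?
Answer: -105196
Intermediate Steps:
g = 80 (g = (-1 - 4)*(-16) = -5*(-16) = 80)
V = -12 (V = 2*(-6) = -12)
(g + V)*(-1547) = (80 - 12)*(-1547) = 68*(-1547) = -105196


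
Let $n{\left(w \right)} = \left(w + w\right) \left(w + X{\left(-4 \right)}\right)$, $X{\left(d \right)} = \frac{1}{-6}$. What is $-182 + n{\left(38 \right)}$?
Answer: $\frac{8080}{3} \approx 2693.3$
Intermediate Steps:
$X{\left(d \right)} = - \frac{1}{6}$
$n{\left(w \right)} = 2 w \left(- \frac{1}{6} + w\right)$ ($n{\left(w \right)} = \left(w + w\right) \left(w - \frac{1}{6}\right) = 2 w \left(- \frac{1}{6} + w\right)$)
$-182 + n{\left(38 \right)} = -182 + \frac{1}{3} \cdot 38 \left(-1 + 6 \cdot 38\right) = -182 + \frac{1}{3} \cdot 38 \left(-1 + 228\right) = -182 + \frac{1}{3} \cdot 38 \cdot 227 = -182 + \frac{8626}{3} = \frac{8080}{3}$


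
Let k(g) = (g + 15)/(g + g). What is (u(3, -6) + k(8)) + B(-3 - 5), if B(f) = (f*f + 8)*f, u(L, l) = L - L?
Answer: -9193/16 ≈ -574.56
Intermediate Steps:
k(g) = (15 + g)/(2*g) (k(g) = (15 + g)/((2*g)) = (15 + g)*(1/(2*g)) = (15 + g)/(2*g))
u(L, l) = 0
B(f) = f*(8 + f**2) (B(f) = (f**2 + 8)*f = (8 + f**2)*f = f*(8 + f**2))
(u(3, -6) + k(8)) + B(-3 - 5) = (0 + (1/2)*(15 + 8)/8) + (-3 - 5)*(8 + (-3 - 5)**2) = (0 + (1/2)*(1/8)*23) - 8*(8 + (-8)**2) = (0 + 23/16) - 8*(8 + 64) = 23/16 - 8*72 = 23/16 - 576 = -9193/16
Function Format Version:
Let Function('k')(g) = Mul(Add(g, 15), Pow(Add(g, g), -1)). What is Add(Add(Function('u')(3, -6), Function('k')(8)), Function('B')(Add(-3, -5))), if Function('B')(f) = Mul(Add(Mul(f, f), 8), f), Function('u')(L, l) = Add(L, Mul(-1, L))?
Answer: Rational(-9193, 16) ≈ -574.56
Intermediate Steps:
Function('k')(g) = Mul(Rational(1, 2), Pow(g, -1), Add(15, g)) (Function('k')(g) = Mul(Add(15, g), Pow(Mul(2, g), -1)) = Mul(Add(15, g), Mul(Rational(1, 2), Pow(g, -1))) = Mul(Rational(1, 2), Pow(g, -1), Add(15, g)))
Function('u')(L, l) = 0
Function('B')(f) = Mul(f, Add(8, Pow(f, 2))) (Function('B')(f) = Mul(Add(Pow(f, 2), 8), f) = Mul(Add(8, Pow(f, 2)), f) = Mul(f, Add(8, Pow(f, 2))))
Add(Add(Function('u')(3, -6), Function('k')(8)), Function('B')(Add(-3, -5))) = Add(Add(0, Mul(Rational(1, 2), Pow(8, -1), Add(15, 8))), Mul(Add(-3, -5), Add(8, Pow(Add(-3, -5), 2)))) = Add(Add(0, Mul(Rational(1, 2), Rational(1, 8), 23)), Mul(-8, Add(8, Pow(-8, 2)))) = Add(Add(0, Rational(23, 16)), Mul(-8, Add(8, 64))) = Add(Rational(23, 16), Mul(-8, 72)) = Add(Rational(23, 16), -576) = Rational(-9193, 16)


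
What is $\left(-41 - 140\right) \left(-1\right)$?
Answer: $181$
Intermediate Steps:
$\left(-41 - 140\right) \left(-1\right) = \left(-181\right) \left(-1\right) = 181$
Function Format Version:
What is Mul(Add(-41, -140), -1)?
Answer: 181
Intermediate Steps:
Mul(Add(-41, -140), -1) = Mul(-181, -1) = 181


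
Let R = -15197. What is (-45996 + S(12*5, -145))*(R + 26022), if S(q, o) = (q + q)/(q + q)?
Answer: -497895875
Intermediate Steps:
S(q, o) = 1 (S(q, o) = (2*q)/((2*q)) = (2*q)*(1/(2*q)) = 1)
(-45996 + S(12*5, -145))*(R + 26022) = (-45996 + 1)*(-15197 + 26022) = -45995*10825 = -497895875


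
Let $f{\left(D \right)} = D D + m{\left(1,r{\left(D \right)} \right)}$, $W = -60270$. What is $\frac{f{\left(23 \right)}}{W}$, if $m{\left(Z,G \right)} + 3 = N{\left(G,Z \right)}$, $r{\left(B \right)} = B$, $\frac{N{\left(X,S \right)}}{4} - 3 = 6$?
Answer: $- \frac{281}{30135} \approx -0.0093247$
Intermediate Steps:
$N{\left(X,S \right)} = 36$ ($N{\left(X,S \right)} = 12 + 4 \cdot 6 = 12 + 24 = 36$)
$m{\left(Z,G \right)} = 33$ ($m{\left(Z,G \right)} = -3 + 36 = 33$)
$f{\left(D \right)} = 33 + D^{2}$ ($f{\left(D \right)} = D D + 33 = D^{2} + 33 = 33 + D^{2}$)
$\frac{f{\left(23 \right)}}{W} = \frac{33 + 23^{2}}{-60270} = \left(33 + 529\right) \left(- \frac{1}{60270}\right) = 562 \left(- \frac{1}{60270}\right) = - \frac{281}{30135}$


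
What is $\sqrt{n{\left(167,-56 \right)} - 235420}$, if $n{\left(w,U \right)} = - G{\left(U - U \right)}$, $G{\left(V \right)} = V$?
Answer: $2 i \sqrt{58855} \approx 485.2 i$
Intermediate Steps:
$n{\left(w,U \right)} = 0$ ($n{\left(w,U \right)} = - (U - U) = \left(-1\right) 0 = 0$)
$\sqrt{n{\left(167,-56 \right)} - 235420} = \sqrt{0 - 235420} = \sqrt{-235420} = 2 i \sqrt{58855}$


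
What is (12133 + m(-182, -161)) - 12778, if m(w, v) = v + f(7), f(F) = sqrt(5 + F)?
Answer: -806 + 2*sqrt(3) ≈ -802.54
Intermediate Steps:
m(w, v) = v + 2*sqrt(3) (m(w, v) = v + sqrt(5 + 7) = v + sqrt(12) = v + 2*sqrt(3))
(12133 + m(-182, -161)) - 12778 = (12133 + (-161 + 2*sqrt(3))) - 12778 = (11972 + 2*sqrt(3)) - 12778 = -806 + 2*sqrt(3)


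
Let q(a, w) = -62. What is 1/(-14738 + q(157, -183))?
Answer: -1/14800 ≈ -6.7568e-5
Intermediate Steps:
1/(-14738 + q(157, -183)) = 1/(-14738 - 62) = 1/(-14800) = -1/14800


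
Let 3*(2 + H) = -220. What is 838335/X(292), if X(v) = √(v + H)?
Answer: 167667*√78/26 ≈ 56954.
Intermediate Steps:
H = -226/3 (H = -2 + (⅓)*(-220) = -2 - 220/3 = -226/3 ≈ -75.333)
X(v) = √(-226/3 + v) (X(v) = √(v - 226/3) = √(-226/3 + v))
838335/X(292) = 838335/((√(-678 + 9*292)/3)) = 838335/((√(-678 + 2628)/3)) = 838335/((√1950/3)) = 838335/(((5*√78)/3)) = 838335/((5*√78/3)) = 838335*(√78/130) = 167667*√78/26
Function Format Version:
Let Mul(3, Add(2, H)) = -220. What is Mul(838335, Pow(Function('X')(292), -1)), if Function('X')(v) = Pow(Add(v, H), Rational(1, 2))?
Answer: Mul(Rational(167667, 26), Pow(78, Rational(1, 2))) ≈ 56954.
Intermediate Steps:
H = Rational(-226, 3) (H = Add(-2, Mul(Rational(1, 3), -220)) = Add(-2, Rational(-220, 3)) = Rational(-226, 3) ≈ -75.333)
Function('X')(v) = Pow(Add(Rational(-226, 3), v), Rational(1, 2)) (Function('X')(v) = Pow(Add(v, Rational(-226, 3)), Rational(1, 2)) = Pow(Add(Rational(-226, 3), v), Rational(1, 2)))
Mul(838335, Pow(Function('X')(292), -1)) = Mul(838335, Pow(Mul(Rational(1, 3), Pow(Add(-678, Mul(9, 292)), Rational(1, 2))), -1)) = Mul(838335, Pow(Mul(Rational(1, 3), Pow(Add(-678, 2628), Rational(1, 2))), -1)) = Mul(838335, Pow(Mul(Rational(1, 3), Pow(1950, Rational(1, 2))), -1)) = Mul(838335, Pow(Mul(Rational(1, 3), Mul(5, Pow(78, Rational(1, 2)))), -1)) = Mul(838335, Pow(Mul(Rational(5, 3), Pow(78, Rational(1, 2))), -1)) = Mul(838335, Mul(Rational(1, 130), Pow(78, Rational(1, 2)))) = Mul(Rational(167667, 26), Pow(78, Rational(1, 2)))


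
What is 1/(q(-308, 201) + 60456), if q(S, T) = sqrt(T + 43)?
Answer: 15114/913731923 - sqrt(61)/1827463846 ≈ 1.6537e-5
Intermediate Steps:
q(S, T) = sqrt(43 + T)
1/(q(-308, 201) + 60456) = 1/(sqrt(43 + 201) + 60456) = 1/(sqrt(244) + 60456) = 1/(2*sqrt(61) + 60456) = 1/(60456 + 2*sqrt(61))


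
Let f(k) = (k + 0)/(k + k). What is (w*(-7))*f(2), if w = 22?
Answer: -77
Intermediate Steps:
f(k) = ½ (f(k) = k/((2*k)) = k*(1/(2*k)) = ½)
(w*(-7))*f(2) = (22*(-7))*(½) = -154*½ = -77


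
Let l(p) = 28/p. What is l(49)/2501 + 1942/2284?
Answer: 17003865/19992994 ≈ 0.85049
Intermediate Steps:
l(49)/2501 + 1942/2284 = (28/49)/2501 + 1942/2284 = (28*(1/49))*(1/2501) + 1942*(1/2284) = (4/7)*(1/2501) + 971/1142 = 4/17507 + 971/1142 = 17003865/19992994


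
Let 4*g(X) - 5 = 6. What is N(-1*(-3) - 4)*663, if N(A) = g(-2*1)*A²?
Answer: 7293/4 ≈ 1823.3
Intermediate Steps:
g(X) = 11/4 (g(X) = 5/4 + (¼)*6 = 5/4 + 3/2 = 11/4)
N(A) = 11*A²/4
N(-1*(-3) - 4)*663 = (11*(-1*(-3) - 4)²/4)*663 = (11*(3 - 4)²/4)*663 = ((11/4)*(-1)²)*663 = ((11/4)*1)*663 = (11/4)*663 = 7293/4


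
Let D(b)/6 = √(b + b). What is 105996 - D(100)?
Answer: 105996 - 60*√2 ≈ 1.0591e+5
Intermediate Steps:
D(b) = 6*√2*√b (D(b) = 6*√(b + b) = 6*√(2*b) = 6*(√2*√b) = 6*√2*√b)
105996 - D(100) = 105996 - 6*√2*√100 = 105996 - 6*√2*10 = 105996 - 60*√2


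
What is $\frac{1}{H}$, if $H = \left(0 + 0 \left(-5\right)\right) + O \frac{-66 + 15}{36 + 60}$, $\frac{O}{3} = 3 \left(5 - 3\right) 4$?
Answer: $- \frac{4}{153} \approx -0.026144$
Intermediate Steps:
$O = 72$ ($O = 3 \cdot 3 \left(5 - 3\right) 4 = 3 \cdot 3 \cdot 2 \cdot 4 = 3 \cdot 6 \cdot 4 = 3 \cdot 24 = 72$)
$H = - \frac{153}{4}$ ($H = \left(0 + 0 \left(-5\right)\right) + 72 \frac{-66 + 15}{36 + 60} = \left(0 + 0\right) + 72 \left(- \frac{51}{96}\right) = 0 + 72 \left(\left(-51\right) \frac{1}{96}\right) = 0 + 72 \left(- \frac{17}{32}\right) = 0 - \frac{153}{4} = - \frac{153}{4} \approx -38.25$)
$\frac{1}{H} = \frac{1}{- \frac{153}{4}} = - \frac{4}{153}$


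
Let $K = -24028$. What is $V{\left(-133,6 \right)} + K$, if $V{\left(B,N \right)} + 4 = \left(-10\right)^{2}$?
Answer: $-23932$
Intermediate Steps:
$V{\left(B,N \right)} = 96$ ($V{\left(B,N \right)} = -4 + \left(-10\right)^{2} = -4 + 100 = 96$)
$V{\left(-133,6 \right)} + K = 96 - 24028 = -23932$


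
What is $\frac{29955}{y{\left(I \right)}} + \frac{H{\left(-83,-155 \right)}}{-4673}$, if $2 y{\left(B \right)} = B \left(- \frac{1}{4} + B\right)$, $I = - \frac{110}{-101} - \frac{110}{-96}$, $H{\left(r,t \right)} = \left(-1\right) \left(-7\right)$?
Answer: $\frac{1315982973842857}{97446260593} \approx 13505.0$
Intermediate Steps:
$H{\left(r,t \right)} = 7$
$I = \frac{10835}{4848}$ ($I = \left(-110\right) \left(- \frac{1}{101}\right) - - \frac{55}{48} = \frac{110}{101} + \frac{55}{48} = \frac{10835}{4848} \approx 2.2349$)
$y{\left(B \right)} = \frac{B \left(- \frac{1}{4} + B\right)}{2}$
$\frac{29955}{y{\left(I \right)}} + \frac{H{\left(-83,-155 \right)}}{-4673} = \frac{29955}{\frac{1}{8} \cdot \frac{10835}{4848} \left(-1 + 4 \cdot \frac{10835}{4848}\right)} + \frac{7}{-4673} = \frac{29955}{\frac{1}{8} \cdot \frac{10835}{4848} \left(-1 + \frac{10835}{1212}\right)} + 7 \left(- \frac{1}{4673}\right) = \frac{29955}{\frac{1}{8} \cdot \frac{10835}{4848} \cdot \frac{9623}{1212}} - \frac{7}{4673} = \frac{29955}{\frac{104265205}{47006208}} - \frac{7}{4673} = 29955 \cdot \frac{47006208}{104265205} - \frac{7}{4673} = \frac{281614192128}{20853041} - \frac{7}{4673} = \frac{1315982973842857}{97446260593}$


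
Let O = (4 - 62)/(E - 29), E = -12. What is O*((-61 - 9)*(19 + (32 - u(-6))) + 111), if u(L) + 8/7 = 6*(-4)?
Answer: -302702/41 ≈ -7383.0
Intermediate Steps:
u(L) = -176/7 (u(L) = -8/7 + 6*(-4) = -8/7 - 24 = -176/7)
O = 58/41 (O = (4 - 62)/(-12 - 29) = -58/(-41) = -58*(-1/41) = 58/41 ≈ 1.4146)
O*((-61 - 9)*(19 + (32 - u(-6))) + 111) = 58*((-61 - 9)*(19 + (32 - 1*(-176/7))) + 111)/41 = 58*(-70*(19 + (32 + 176/7)) + 111)/41 = 58*(-70*(19 + 400/7) + 111)/41 = 58*(-70*533/7 + 111)/41 = 58*(-5330 + 111)/41 = (58/41)*(-5219) = -302702/41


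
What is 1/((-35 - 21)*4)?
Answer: -1/224 ≈ -0.0044643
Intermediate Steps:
1/((-35 - 21)*4) = 1/(-56*4) = 1/(-224) = -1/224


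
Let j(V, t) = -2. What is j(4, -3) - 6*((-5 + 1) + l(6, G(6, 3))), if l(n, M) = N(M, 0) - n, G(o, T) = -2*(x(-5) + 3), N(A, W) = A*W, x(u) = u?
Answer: 58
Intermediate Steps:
G(o, T) = 4 (G(o, T) = -2*(-5 + 3) = -2*(-2) = 4)
l(n, M) = -n (l(n, M) = M*0 - n = 0 - n = -n)
j(4, -3) - 6*((-5 + 1) + l(6, G(6, 3))) = -2 - 6*((-5 + 1) - 1*6) = -2 - 6*(-4 - 6) = -2 - 6*(-10) = -2 + 60 = 58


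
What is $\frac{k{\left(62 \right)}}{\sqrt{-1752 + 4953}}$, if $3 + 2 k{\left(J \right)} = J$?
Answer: $\frac{59 \sqrt{3201}}{6402} \approx 0.52141$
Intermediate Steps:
$k{\left(J \right)} = - \frac{3}{2} + \frac{J}{2}$
$\frac{k{\left(62 \right)}}{\sqrt{-1752 + 4953}} = \frac{- \frac{3}{2} + \frac{1}{2} \cdot 62}{\sqrt{-1752 + 4953}} = \frac{- \frac{3}{2} + 31}{\sqrt{3201}} = \frac{59 \frac{\sqrt{3201}}{3201}}{2} = \frac{59 \sqrt{3201}}{6402}$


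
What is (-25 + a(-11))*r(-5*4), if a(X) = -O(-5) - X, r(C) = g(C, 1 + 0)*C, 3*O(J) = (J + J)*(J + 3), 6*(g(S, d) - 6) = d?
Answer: 22940/9 ≈ 2548.9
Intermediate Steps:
g(S, d) = 6 + d/6
O(J) = 2*J*(3 + J)/3 (O(J) = ((J + J)*(J + 3))/3 = ((2*J)*(3 + J))/3 = (2*J*(3 + J))/3 = 2*J*(3 + J)/3)
r(C) = 37*C/6 (r(C) = (6 + (1 + 0)/6)*C = (6 + (1/6)*1)*C = (6 + 1/6)*C = 37*C/6)
a(X) = -20/3 - X (a(X) = -2*(-5)*(3 - 5)/3 - X = -2*(-5)*(-2)/3 - X = -1*20/3 - X = -20/3 - X)
(-25 + a(-11))*r(-5*4) = (-25 + (-20/3 - 1*(-11)))*(37*(-5*4)/6) = (-25 + (-20/3 + 11))*((37/6)*(-20)) = (-25 + 13/3)*(-370/3) = -62/3*(-370/3) = 22940/9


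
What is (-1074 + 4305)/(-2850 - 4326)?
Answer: -1077/2392 ≈ -0.45025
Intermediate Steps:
(-1074 + 4305)/(-2850 - 4326) = 3231/(-7176) = 3231*(-1/7176) = -1077/2392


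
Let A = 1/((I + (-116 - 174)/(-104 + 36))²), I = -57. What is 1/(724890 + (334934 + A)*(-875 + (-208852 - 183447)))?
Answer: -3214849/423352585013139618 ≈ -7.5938e-12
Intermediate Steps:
A = 1156/3214849 (A = 1/((-57 + (-116 - 174)/(-104 + 36))²) = 1/((-57 - 290/(-68))²) = 1/((-57 - 290*(-1/68))²) = 1/((-57 + 145/34)²) = 1/((-1793/34)²) = 1/(3214849/1156) = 1156/3214849 ≈ 0.00035958)
1/(724890 + (334934 + A)*(-875 + (-208852 - 183447))) = 1/(724890 + (334934 + 1156/3214849)*(-875 + (-208852 - 183447))) = 1/(724890 + 1076762236122*(-875 - 392299)/3214849) = 1/(724890 + (1076762236122/3214849)*(-393174)) = 1/(724890 - 423354915425031228/3214849) = 1/(-423352585013139618/3214849) = -3214849/423352585013139618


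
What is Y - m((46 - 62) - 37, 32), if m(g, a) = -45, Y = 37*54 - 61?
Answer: 1982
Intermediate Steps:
Y = 1937 (Y = 1998 - 61 = 1937)
Y - m((46 - 62) - 37, 32) = 1937 - 1*(-45) = 1937 + 45 = 1982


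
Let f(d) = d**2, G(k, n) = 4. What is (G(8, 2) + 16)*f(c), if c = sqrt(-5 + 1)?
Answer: -80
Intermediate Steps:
c = 2*I (c = sqrt(-4) = 2*I ≈ 2.0*I)
(G(8, 2) + 16)*f(c) = (4 + 16)*(2*I)**2 = 20*(-4) = -80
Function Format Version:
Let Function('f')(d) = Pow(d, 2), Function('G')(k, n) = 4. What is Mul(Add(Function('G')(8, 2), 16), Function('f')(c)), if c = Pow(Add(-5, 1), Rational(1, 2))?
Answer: -80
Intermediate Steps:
c = Mul(2, I) (c = Pow(-4, Rational(1, 2)) = Mul(2, I) ≈ Mul(2.0000, I))
Mul(Add(Function('G')(8, 2), 16), Function('f')(c)) = Mul(Add(4, 16), Pow(Mul(2, I), 2)) = Mul(20, -4) = -80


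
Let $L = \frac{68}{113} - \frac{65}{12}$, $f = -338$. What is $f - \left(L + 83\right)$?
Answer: $- \frac{564347}{1356} \approx -416.19$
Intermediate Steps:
$L = - \frac{6529}{1356}$ ($L = 68 \cdot \frac{1}{113} - \frac{65}{12} = \frac{68}{113} - \frac{65}{12} = - \frac{6529}{1356} \approx -4.8149$)
$f - \left(L + 83\right) = -338 - \left(- \frac{6529}{1356} + 83\right) = -338 - \frac{106019}{1356} = - \frac{564347}{1356}$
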